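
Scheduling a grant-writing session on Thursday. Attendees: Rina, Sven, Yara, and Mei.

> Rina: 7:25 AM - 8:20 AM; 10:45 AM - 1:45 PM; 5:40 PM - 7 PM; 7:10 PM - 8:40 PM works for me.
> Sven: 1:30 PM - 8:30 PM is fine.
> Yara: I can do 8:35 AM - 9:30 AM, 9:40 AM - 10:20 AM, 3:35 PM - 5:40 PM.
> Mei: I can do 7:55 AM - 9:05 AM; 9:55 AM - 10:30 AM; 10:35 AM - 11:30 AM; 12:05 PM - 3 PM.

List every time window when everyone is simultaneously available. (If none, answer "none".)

none

Rina ∩ Sven: 13:30-13:45, 17:40-19:00, 19:10-20:30.
Rina ∩ Sven ∩ Yara: ∅.
Rina ∩ Sven ∩ Yara ∩ Mei: ∅.
There is no time when everyone is free.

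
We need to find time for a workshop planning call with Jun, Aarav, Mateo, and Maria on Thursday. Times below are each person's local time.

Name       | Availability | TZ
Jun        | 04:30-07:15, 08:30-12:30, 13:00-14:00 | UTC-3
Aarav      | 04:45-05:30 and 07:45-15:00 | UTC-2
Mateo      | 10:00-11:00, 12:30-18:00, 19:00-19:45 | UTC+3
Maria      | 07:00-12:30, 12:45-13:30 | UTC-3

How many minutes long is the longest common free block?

210

Jun in UTC: 07:30-10:15, 11:30-15:30, 16:00-17:00 (add 3h to convert from UTC-3).
Aarav in UTC: 06:45-07:30, 09:45-17:00 (add 2h to convert from UTC-2).
Mateo in UTC: 07:00-08:00, 09:30-15:00, 16:00-16:45 (subtract 3h to convert from UTC+3).
Maria in UTC: 10:00-15:30, 15:45-16:30 (add 3h to convert from UTC-3).
Jun ∩ Aarav: 09:45-10:15, 11:30-15:30, 16:00-17:00.
Jun ∩ Aarav ∩ Mateo: 09:45-10:15, 11:30-15:00, 16:00-16:45.
Jun ∩ Aarav ∩ Mateo ∩ Maria: 10:00-10:15, 11:30-15:00, 16:00-16:30.
The longest is 11:30-15:00 at 210 minutes.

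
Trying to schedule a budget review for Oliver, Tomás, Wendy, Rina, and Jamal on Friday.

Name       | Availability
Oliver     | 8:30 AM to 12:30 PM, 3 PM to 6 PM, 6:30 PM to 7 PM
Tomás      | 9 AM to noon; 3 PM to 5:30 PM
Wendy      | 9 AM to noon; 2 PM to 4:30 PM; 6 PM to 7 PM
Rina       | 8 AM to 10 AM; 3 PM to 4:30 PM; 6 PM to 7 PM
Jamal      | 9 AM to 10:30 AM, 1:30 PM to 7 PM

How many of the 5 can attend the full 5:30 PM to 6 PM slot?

Oliver and Jamal can make the full 17:30-18:00 slot — that's 2.

2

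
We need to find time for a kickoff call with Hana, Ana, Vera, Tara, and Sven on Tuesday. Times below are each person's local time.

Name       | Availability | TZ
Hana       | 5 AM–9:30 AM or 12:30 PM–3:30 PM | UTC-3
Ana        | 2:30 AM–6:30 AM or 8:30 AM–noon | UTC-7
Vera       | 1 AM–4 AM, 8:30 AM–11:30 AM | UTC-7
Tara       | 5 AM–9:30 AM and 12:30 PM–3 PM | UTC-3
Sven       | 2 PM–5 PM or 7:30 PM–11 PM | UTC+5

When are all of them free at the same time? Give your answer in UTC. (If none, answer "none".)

09:30-11:00, 15:30-18:00

Hana in UTC: 08:00-12:30, 15:30-18:30 (add 3h to convert from UTC-3).
Ana in UTC: 09:30-13:30, 15:30-19:00 (add 7h to convert from UTC-7).
Vera in UTC: 08:00-11:00, 15:30-18:30 (add 7h to convert from UTC-7).
Tara in UTC: 08:00-12:30, 15:30-18:00 (add 3h to convert from UTC-3).
Sven in UTC: 09:00-12:00, 14:30-18:00 (subtract 5h to convert from UTC+5).
Hana ∩ Ana: 09:30-12:30, 15:30-18:30.
Hana ∩ Ana ∩ Vera: 09:30-11:00, 15:30-18:30.
Hana ∩ Ana ∩ Vera ∩ Tara: 09:30-11:00, 15:30-18:00.
Hana ∩ Ana ∩ Vera ∩ Tara ∩ Sven: 09:30-11:00, 15:30-18:00.
So the common availability across everyone is 09:30-11:00, 15:30-18:00.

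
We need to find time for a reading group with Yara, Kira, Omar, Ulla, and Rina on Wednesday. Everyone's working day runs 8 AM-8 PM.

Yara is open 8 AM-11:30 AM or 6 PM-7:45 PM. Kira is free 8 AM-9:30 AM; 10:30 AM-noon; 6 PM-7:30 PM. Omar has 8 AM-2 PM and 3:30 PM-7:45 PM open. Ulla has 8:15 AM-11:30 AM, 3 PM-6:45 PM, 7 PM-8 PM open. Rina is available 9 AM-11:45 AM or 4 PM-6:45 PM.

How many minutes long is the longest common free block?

60

Yara ∩ Kira: 08:00-09:30, 10:30-11:30, 18:00-19:30.
Yara ∩ Kira ∩ Omar: 08:00-09:30, 10:30-11:30, 18:00-19:30.
Yara ∩ Kira ∩ Omar ∩ Ulla: 08:15-09:30, 10:30-11:30, 18:00-18:45, 19:00-19:30.
Yara ∩ Kira ∩ Omar ∩ Ulla ∩ Rina: 09:00-09:30, 10:30-11:30, 18:00-18:45.
The longest is 10:30-11:30 at 60 minutes.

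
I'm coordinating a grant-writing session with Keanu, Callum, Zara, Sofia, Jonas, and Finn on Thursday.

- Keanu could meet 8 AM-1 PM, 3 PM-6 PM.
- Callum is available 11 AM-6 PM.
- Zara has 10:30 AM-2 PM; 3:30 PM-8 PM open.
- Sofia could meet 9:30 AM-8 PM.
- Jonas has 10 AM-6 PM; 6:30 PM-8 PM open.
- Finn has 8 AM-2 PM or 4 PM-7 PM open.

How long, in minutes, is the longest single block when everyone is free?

120

Keanu ∩ Callum: 11:00-13:00, 15:00-18:00.
Keanu ∩ Callum ∩ Zara: 11:00-13:00, 15:30-18:00.
Keanu ∩ Callum ∩ Zara ∩ Sofia: 11:00-13:00, 15:30-18:00.
Keanu ∩ Callum ∩ Zara ∩ Sofia ∩ Jonas: 11:00-13:00, 15:30-18:00.
Keanu ∩ Callum ∩ Zara ∩ Sofia ∩ Jonas ∩ Finn: 11:00-13:00, 16:00-18:00.
The longest is 11:00-13:00 at 120 minutes.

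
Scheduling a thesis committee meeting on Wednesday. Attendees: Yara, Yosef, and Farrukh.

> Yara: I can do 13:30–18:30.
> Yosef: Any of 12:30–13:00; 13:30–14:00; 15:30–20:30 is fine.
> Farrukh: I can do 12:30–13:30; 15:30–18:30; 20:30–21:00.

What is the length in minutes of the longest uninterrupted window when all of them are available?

Yara ∩ Yosef: 13:30-14:00, 15:30-18:30.
Yara ∩ Yosef ∩ Farrukh: 15:30-18:30.
The longest is 15:30-18:30 at 180 minutes.

180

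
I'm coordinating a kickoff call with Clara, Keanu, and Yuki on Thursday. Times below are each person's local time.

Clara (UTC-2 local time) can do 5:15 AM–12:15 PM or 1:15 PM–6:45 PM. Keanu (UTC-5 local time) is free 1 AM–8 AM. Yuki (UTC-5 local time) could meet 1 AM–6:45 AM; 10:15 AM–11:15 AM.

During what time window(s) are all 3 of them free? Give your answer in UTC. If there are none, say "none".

07:15-11:45

Clara in UTC: 07:15-14:15, 15:15-20:45 (add 2h to convert from UTC-2).
Keanu in UTC: 06:00-13:00 (add 5h to convert from UTC-5).
Yuki in UTC: 06:00-11:45, 15:15-16:15 (add 5h to convert from UTC-5).
Clara ∩ Keanu: 07:15-13:00.
Clara ∩ Keanu ∩ Yuki: 07:15-11:45.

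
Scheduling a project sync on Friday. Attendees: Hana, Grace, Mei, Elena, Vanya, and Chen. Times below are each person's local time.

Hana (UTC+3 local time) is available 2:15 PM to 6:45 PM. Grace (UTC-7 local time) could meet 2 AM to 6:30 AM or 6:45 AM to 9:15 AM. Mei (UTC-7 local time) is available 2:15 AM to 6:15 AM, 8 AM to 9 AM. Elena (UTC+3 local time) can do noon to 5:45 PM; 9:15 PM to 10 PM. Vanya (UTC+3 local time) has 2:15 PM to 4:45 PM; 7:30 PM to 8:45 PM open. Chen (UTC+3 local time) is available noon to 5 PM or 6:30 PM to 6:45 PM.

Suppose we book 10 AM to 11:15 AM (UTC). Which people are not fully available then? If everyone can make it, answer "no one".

Hana in UTC: 11:15-15:45 (subtract 3h to convert from UTC+3).
Grace in UTC: 09:00-13:30, 13:45-16:15 (add 7h to convert from UTC-7).
Mei in UTC: 09:15-13:15, 15:00-16:00 (add 7h to convert from UTC-7).
Elena in UTC: 09:00-14:45, 18:15-19:00 (subtract 3h to convert from UTC+3).
Vanya in UTC: 11:15-13:45, 16:30-17:45 (subtract 3h to convert from UTC+3).
Chen in UTC: 09:00-14:00, 15:30-15:45 (subtract 3h to convert from UTC+3).
Hana: not fully free for 10:00-11:15. Grace: free for 10:00-11:15. Mei: free for 10:00-11:15. Elena: free for 10:00-11:15. Vanya: not fully free for 10:00-11:15. Chen: free for 10:00-11:15.

Hana, Vanya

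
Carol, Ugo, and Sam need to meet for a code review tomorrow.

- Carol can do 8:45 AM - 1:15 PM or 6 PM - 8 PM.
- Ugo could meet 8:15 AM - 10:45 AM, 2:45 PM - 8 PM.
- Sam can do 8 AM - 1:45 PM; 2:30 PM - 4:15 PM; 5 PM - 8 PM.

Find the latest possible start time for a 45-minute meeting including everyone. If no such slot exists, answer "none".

Carol ∩ Ugo: 08:45-10:45, 18:00-20:00.
Carol ∩ Ugo ∩ Sam: 08:45-10:45, 18:00-20:00.
The last common window of at least 45 minutes is 18:00-20:00; a 45-minute meeting can start as late as 19:15 and still end by 20:00.

19:15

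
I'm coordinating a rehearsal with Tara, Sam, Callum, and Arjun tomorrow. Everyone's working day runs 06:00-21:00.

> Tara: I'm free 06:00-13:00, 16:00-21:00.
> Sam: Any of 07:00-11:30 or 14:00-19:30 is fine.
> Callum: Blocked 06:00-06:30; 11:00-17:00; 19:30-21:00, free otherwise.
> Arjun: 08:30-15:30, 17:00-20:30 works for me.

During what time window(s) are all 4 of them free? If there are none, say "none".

08:30-11:00, 17:00-19:30

Tara free: 06:00-13:00, 16:00-21:00.
Sam free: 07:00-11:30, 14:00-19:30.
Callum free: 06:30-11:00, 17:00-19:30 (invert busy blocks within the working day).
Arjun free: 08:30-15:30, 17:00-20:30.
Tara ∩ Sam: 07:00-11:30, 16:00-19:30.
Tara ∩ Sam ∩ Callum: 07:00-11:00, 17:00-19:30.
Tara ∩ Sam ∩ Callum ∩ Arjun: 08:30-11:00, 17:00-19:30.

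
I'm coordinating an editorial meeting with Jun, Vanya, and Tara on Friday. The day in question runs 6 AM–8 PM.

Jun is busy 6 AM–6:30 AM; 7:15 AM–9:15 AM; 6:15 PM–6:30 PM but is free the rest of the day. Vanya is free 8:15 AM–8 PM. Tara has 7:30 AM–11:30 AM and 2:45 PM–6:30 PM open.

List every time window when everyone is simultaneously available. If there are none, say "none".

Jun free: 06:30-07:15, 09:15-18:15, 18:30-20:00 (invert busy blocks within the working day).
Vanya free: 08:15-20:00.
Tara free: 07:30-11:30, 14:45-18:30.
Jun ∩ Vanya: 09:15-18:15, 18:30-20:00.
Jun ∩ Vanya ∩ Tara: 09:15-11:30, 14:45-18:15.

09:15-11:30, 14:45-18:15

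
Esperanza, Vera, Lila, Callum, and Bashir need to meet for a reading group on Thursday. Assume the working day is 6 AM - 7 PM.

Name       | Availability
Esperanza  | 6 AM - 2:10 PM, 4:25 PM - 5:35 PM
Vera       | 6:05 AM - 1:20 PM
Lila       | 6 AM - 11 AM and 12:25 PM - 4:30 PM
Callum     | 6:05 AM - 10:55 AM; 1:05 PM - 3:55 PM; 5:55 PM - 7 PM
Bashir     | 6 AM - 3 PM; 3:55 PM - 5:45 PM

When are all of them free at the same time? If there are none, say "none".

Esperanza ∩ Vera: 06:05-13:20.
Esperanza ∩ Vera ∩ Lila: 06:05-11:00, 12:25-13:20.
Esperanza ∩ Vera ∩ Lila ∩ Callum: 06:05-10:55, 13:05-13:20.
Esperanza ∩ Vera ∩ Lila ∩ Callum ∩ Bashir: 06:05-10:55, 13:05-13:20.

06:05-10:55, 13:05-13:20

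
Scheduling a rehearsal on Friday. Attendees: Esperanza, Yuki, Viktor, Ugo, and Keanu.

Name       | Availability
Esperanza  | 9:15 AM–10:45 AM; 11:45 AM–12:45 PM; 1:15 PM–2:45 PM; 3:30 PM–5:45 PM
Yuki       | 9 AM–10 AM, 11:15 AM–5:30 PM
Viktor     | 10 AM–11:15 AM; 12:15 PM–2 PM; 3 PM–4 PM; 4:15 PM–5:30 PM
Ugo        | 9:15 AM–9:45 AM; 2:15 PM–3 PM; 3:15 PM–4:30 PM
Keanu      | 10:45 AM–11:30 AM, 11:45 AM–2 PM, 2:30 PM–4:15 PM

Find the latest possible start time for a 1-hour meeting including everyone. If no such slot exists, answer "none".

Esperanza ∩ Yuki: 09:15-10:00, 11:45-12:45, 13:15-14:45, 15:30-17:30.
Esperanza ∩ Yuki ∩ Viktor: 12:15-12:45, 13:15-14:00, 15:30-16:00, 16:15-17:30.
Esperanza ∩ Yuki ∩ Viktor ∩ Ugo: 15:30-16:00, 16:15-16:30.
Esperanza ∩ Yuki ∩ Viktor ∩ Ugo ∩ Keanu: 15:30-16:00.
Those are the intersection windows.
No common window is at least 60 minutes long.

none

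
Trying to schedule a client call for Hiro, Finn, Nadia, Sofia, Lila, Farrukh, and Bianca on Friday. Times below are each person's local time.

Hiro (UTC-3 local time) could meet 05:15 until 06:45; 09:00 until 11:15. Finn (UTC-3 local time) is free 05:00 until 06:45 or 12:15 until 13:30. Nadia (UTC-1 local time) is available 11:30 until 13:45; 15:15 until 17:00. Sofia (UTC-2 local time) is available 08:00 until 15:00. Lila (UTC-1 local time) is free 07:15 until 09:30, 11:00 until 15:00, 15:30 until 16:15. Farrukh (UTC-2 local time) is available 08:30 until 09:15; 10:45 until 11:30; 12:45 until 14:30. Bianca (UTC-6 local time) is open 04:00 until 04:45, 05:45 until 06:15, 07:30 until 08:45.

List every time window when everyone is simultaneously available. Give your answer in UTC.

none

Hiro in UTC: 08:15-09:45, 12:00-14:15 (add 3h to convert from UTC-3).
Finn in UTC: 08:00-09:45, 15:15-16:30 (add 3h to convert from UTC-3).
Nadia in UTC: 12:30-14:45, 16:15-18:00 (add 1h to convert from UTC-1).
Sofia in UTC: 10:00-17:00 (add 2h to convert from UTC-2).
Lila in UTC: 08:15-10:30, 12:00-16:00, 16:30-17:15 (add 1h to convert from UTC-1).
Farrukh in UTC: 10:30-11:15, 12:45-13:30, 14:45-16:30 (add 2h to convert from UTC-2).
Bianca in UTC: 10:00-10:45, 11:45-12:15, 13:30-14:45 (add 6h to convert from UTC-6).
Hiro ∩ Finn: 08:15-09:45.
Hiro ∩ Finn ∩ Nadia: ∅.
Hiro ∩ Finn ∩ Nadia ∩ Sofia: ∅.
Hiro ∩ Finn ∩ Nadia ∩ Sofia ∩ Lila: ∅.
Hiro ∩ Finn ∩ Nadia ∩ Sofia ∩ Lila ∩ Farrukh: ∅.
Hiro ∩ Finn ∩ Nadia ∩ Sofia ∩ Lila ∩ Farrukh ∩ Bianca: ∅.
There is no time when everyone is free.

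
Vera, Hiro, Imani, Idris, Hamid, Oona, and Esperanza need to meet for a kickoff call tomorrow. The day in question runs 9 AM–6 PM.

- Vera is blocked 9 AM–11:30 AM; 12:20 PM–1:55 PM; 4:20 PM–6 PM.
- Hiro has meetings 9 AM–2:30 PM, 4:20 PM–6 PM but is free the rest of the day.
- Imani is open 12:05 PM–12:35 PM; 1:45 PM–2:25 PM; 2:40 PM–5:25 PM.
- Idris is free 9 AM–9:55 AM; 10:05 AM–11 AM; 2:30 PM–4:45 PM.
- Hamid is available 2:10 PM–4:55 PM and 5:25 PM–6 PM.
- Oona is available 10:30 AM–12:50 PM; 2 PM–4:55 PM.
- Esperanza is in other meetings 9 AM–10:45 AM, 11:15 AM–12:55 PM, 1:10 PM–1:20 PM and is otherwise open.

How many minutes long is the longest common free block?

100

Vera free: 11:30-12:20, 13:55-16:20 (invert busy blocks within the working day).
Hiro free: 14:30-16:20 (invert busy blocks within the working day).
Imani free: 12:05-12:35, 13:45-14:25, 14:40-17:25.
Idris free: 09:00-09:55, 10:05-11:00, 14:30-16:45.
Hamid free: 14:10-16:55, 17:25-18:00.
Oona free: 10:30-12:50, 14:00-16:55.
Esperanza free: 10:45-11:15, 12:55-13:10, 13:20-18:00 (invert busy blocks within the working day).
Vera ∩ Hiro: 14:30-16:20.
Vera ∩ Hiro ∩ Imani: 14:40-16:20.
Vera ∩ Hiro ∩ Imani ∩ Idris: 14:40-16:20.
Vera ∩ Hiro ∩ Imani ∩ Idris ∩ Hamid: 14:40-16:20.
Vera ∩ Hiro ∩ Imani ∩ Idris ∩ Hamid ∩ Oona: 14:40-16:20.
Vera ∩ Hiro ∩ Imani ∩ Idris ∩ Hamid ∩ Oona ∩ Esperanza: 14:40-16:20.
The longest is 14:40-16:20 at 100 minutes.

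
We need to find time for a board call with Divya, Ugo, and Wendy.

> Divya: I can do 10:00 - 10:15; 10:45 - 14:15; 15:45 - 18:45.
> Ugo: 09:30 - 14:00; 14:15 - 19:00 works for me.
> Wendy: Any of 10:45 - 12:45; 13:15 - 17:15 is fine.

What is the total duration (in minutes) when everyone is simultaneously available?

255

Divya ∩ Ugo: 10:00-10:15, 10:45-14:00, 15:45-18:45.
Divya ∩ Ugo ∩ Wendy: 10:45-12:45, 13:15-14:00, 15:45-17:15.
Summing the common windows: 120 + 45 + 90 = 255 minutes.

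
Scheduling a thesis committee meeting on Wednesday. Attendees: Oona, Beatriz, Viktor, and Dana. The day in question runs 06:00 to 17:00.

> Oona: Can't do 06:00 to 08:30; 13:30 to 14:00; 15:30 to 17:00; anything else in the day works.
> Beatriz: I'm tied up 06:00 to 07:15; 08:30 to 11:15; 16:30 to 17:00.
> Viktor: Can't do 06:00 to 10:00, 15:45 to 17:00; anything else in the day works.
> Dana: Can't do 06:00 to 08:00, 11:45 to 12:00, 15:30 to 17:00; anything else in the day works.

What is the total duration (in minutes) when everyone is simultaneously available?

Oona free: 08:30-13:30, 14:00-15:30 (invert busy blocks within the working day).
Beatriz free: 07:15-08:30, 11:15-16:30 (invert busy blocks within the working day).
Viktor free: 10:00-15:45 (invert busy blocks within the working day).
Dana free: 08:00-11:45, 12:00-15:30 (invert busy blocks within the working day).
Oona ∩ Beatriz: 11:15-13:30, 14:00-15:30.
Oona ∩ Beatriz ∩ Viktor: 11:15-13:30, 14:00-15:30.
Oona ∩ Beatriz ∩ Viktor ∩ Dana: 11:15-11:45, 12:00-13:30, 14:00-15:30.
Those are the intersection windows.
Summing the common windows: 30 + 90 + 90 = 210 minutes.

210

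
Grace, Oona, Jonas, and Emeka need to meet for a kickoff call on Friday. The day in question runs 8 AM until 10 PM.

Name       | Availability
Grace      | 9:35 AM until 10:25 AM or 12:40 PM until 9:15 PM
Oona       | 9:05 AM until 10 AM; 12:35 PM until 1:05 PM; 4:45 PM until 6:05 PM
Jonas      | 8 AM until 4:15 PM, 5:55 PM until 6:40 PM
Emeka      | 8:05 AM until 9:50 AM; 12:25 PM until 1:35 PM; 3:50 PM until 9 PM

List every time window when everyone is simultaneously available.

09:35-09:50, 12:40-13:05, 17:55-18:05

Grace ∩ Oona: 09:35-10:00, 12:40-13:05, 16:45-18:05.
Grace ∩ Oona ∩ Jonas: 09:35-10:00, 12:40-13:05, 17:55-18:05.
Grace ∩ Oona ∩ Jonas ∩ Emeka: 09:35-09:50, 12:40-13:05, 17:55-18:05.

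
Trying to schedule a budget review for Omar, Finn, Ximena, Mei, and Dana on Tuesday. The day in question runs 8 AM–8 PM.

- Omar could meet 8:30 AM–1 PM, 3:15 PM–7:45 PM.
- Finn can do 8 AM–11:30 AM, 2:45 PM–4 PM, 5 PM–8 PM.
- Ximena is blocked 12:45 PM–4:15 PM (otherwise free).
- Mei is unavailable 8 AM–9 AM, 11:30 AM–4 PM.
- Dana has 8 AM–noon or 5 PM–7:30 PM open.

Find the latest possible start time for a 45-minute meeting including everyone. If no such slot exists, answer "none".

18:45

Omar free: 08:30-13:00, 15:15-19:45.
Finn free: 08:00-11:30, 14:45-16:00, 17:00-20:00.
Ximena free: 08:00-12:45, 16:15-20:00 (invert busy blocks within the working day).
Mei free: 09:00-11:30, 16:00-20:00 (invert busy blocks within the working day).
Dana free: 08:00-12:00, 17:00-19:30.
Omar ∩ Finn: 08:30-11:30, 15:15-16:00, 17:00-19:45.
Omar ∩ Finn ∩ Ximena: 08:30-11:30, 17:00-19:45.
Omar ∩ Finn ∩ Ximena ∩ Mei: 09:00-11:30, 17:00-19:45.
Omar ∩ Finn ∩ Ximena ∩ Mei ∩ Dana: 09:00-11:30, 17:00-19:30.
The last common window of at least 45 minutes is 17:00-19:30; a 45-minute meeting can start as late as 18:45 and still end by 19:30.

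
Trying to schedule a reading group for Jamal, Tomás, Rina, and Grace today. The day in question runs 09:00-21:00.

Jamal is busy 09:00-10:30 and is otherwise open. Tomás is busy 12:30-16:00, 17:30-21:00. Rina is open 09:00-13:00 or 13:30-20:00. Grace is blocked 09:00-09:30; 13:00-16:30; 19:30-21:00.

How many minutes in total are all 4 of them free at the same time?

Jamal free: 10:30-21:00 (invert busy blocks within the working day).
Tomás free: 09:00-12:30, 16:00-17:30 (invert busy blocks within the working day).
Rina free: 09:00-13:00, 13:30-20:00.
Grace free: 09:30-13:00, 16:30-19:30 (invert busy blocks within the working day).
Jamal ∩ Tomás: 10:30-12:30, 16:00-17:30.
Jamal ∩ Tomás ∩ Rina: 10:30-12:30, 16:00-17:30.
Jamal ∩ Tomás ∩ Rina ∩ Grace: 10:30-12:30, 16:30-17:30.
Summing the common windows: 120 + 60 = 180 minutes.

180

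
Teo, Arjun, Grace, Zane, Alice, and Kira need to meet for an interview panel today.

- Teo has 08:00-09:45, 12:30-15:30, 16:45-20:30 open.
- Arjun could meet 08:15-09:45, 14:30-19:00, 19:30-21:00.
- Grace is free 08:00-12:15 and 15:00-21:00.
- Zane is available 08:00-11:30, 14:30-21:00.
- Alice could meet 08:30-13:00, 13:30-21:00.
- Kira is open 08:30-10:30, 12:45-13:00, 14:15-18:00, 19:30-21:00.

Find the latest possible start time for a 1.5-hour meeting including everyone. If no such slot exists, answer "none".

Teo ∩ Arjun: 08:15-09:45, 14:30-15:30, 16:45-19:00, 19:30-20:30.
Teo ∩ Arjun ∩ Grace: 08:15-09:45, 15:00-15:30, 16:45-19:00, 19:30-20:30.
Teo ∩ Arjun ∩ Grace ∩ Zane: 08:15-09:45, 15:00-15:30, 16:45-19:00, 19:30-20:30.
Teo ∩ Arjun ∩ Grace ∩ Zane ∩ Alice: 08:30-09:45, 15:00-15:30, 16:45-19:00, 19:30-20:30.
Teo ∩ Arjun ∩ Grace ∩ Zane ∩ Alice ∩ Kira: 08:30-09:45, 15:00-15:30, 16:45-18:00, 19:30-20:30.
No common window is at least 90 minutes long.

none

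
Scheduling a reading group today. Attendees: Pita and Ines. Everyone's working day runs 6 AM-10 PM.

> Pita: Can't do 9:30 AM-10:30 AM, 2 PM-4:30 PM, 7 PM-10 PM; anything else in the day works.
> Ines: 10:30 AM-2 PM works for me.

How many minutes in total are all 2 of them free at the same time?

Pita free: 06:00-09:30, 10:30-14:00, 16:30-19:00 (invert busy blocks within the working day).
Ines free: 10:30-14:00.
Pita ∩ Ines: 10:30-14:00.
That's a single block of 210 minutes.

210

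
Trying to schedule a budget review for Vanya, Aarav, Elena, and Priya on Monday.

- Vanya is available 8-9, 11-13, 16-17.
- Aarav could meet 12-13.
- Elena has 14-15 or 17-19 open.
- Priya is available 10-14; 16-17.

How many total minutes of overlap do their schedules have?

Vanya ∩ Aarav: 12:00-13:00.
Vanya ∩ Aarav ∩ Elena: ∅.
Vanya ∩ Aarav ∩ Elena ∩ Priya: ∅.
There is no time when everyone is free.
There is no common window, so the total is 0 minutes.

0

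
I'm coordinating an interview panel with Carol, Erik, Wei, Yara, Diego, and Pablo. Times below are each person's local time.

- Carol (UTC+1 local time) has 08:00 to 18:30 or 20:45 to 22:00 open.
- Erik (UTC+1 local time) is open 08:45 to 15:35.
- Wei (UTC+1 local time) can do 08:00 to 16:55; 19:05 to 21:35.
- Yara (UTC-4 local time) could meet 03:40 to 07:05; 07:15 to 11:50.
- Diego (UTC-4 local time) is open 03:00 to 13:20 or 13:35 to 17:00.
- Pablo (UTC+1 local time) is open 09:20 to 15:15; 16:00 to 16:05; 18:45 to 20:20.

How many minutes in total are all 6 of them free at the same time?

345

Carol in UTC: 07:00-17:30, 19:45-21:00 (subtract 1h to convert from UTC+1).
Erik in UTC: 07:45-14:35 (subtract 1h to convert from UTC+1).
Wei in UTC: 07:00-15:55, 18:05-20:35 (subtract 1h to convert from UTC+1).
Yara in UTC: 07:40-11:05, 11:15-15:50 (add 4h to convert from UTC-4).
Diego in UTC: 07:00-17:20, 17:35-21:00 (add 4h to convert from UTC-4).
Pablo in UTC: 08:20-14:15, 15:00-15:05, 17:45-19:20 (subtract 1h to convert from UTC+1).
Carol ∩ Erik: 07:45-14:35.
Carol ∩ Erik ∩ Wei: 07:45-14:35.
Carol ∩ Erik ∩ Wei ∩ Yara: 07:45-11:05, 11:15-14:35.
Carol ∩ Erik ∩ Wei ∩ Yara ∩ Diego: 07:45-11:05, 11:15-14:35.
Carol ∩ Erik ∩ Wei ∩ Yara ∩ Diego ∩ Pablo: 08:20-11:05, 11:15-14:15.
Summing the common windows: 165 + 180 = 345 minutes.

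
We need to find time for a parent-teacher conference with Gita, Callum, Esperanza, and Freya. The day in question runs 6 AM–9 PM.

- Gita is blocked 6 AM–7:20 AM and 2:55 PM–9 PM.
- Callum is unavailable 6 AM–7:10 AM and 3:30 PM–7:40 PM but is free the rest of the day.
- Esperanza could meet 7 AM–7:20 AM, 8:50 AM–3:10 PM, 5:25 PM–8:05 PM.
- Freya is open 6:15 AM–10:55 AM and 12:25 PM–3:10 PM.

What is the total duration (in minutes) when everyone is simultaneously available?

Gita free: 07:20-14:55 (invert busy blocks within the working day).
Callum free: 07:10-15:30, 19:40-21:00 (invert busy blocks within the working day).
Esperanza free: 07:00-07:20, 08:50-15:10, 17:25-20:05.
Freya free: 06:15-10:55, 12:25-15:10.
Gita ∩ Callum: 07:20-14:55.
Gita ∩ Callum ∩ Esperanza: 08:50-14:55.
Gita ∩ Callum ∩ Esperanza ∩ Freya: 08:50-10:55, 12:25-14:55.
So the common availability across everyone is 08:50-10:55, 12:25-14:55.
Summing the common windows: 125 + 150 = 275 minutes.

275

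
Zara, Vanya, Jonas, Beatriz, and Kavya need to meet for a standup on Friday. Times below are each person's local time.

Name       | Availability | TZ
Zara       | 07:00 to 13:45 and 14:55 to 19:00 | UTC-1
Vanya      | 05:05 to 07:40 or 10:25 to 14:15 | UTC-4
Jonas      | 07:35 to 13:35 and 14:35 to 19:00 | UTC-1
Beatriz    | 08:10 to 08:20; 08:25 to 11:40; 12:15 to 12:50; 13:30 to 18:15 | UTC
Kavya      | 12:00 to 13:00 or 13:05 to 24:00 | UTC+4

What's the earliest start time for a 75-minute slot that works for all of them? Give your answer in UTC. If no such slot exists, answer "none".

Zara in UTC: 08:00-14:45, 15:55-20:00 (add 1h to convert from UTC-1).
Vanya in UTC: 09:05-11:40, 14:25-18:15 (add 4h to convert from UTC-4).
Jonas in UTC: 08:35-14:35, 15:35-20:00 (add 1h to convert from UTC-1).
Beatriz in UTC: 08:10-08:20, 08:25-11:40, 12:15-12:50, 13:30-18:15.
Kavya in UTC: 08:00-09:00, 09:05-20:00 (subtract 4h to convert from UTC+4).
Zara ∩ Vanya: 09:05-11:40, 14:25-14:45, 15:55-18:15.
Zara ∩ Vanya ∩ Jonas: 09:05-11:40, 14:25-14:35, 15:55-18:15.
Zara ∩ Vanya ∩ Jonas ∩ Beatriz: 09:05-11:40, 14:25-14:35, 15:55-18:15.
Zara ∩ Vanya ∩ Jonas ∩ Beatriz ∩ Kavya: 09:05-11:40, 14:25-14:35, 15:55-18:15.
The first common window of at least 75 minutes is 09:05-11:40, so the earliest start is 09:05.

09:05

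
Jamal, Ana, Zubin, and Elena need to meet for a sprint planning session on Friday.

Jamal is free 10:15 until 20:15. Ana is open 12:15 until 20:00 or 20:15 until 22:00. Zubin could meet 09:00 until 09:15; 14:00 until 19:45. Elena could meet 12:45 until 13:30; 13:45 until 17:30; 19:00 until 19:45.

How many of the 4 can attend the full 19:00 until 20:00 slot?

2

Jamal and Ana can make the full 19:00-20:00 slot — that's 2.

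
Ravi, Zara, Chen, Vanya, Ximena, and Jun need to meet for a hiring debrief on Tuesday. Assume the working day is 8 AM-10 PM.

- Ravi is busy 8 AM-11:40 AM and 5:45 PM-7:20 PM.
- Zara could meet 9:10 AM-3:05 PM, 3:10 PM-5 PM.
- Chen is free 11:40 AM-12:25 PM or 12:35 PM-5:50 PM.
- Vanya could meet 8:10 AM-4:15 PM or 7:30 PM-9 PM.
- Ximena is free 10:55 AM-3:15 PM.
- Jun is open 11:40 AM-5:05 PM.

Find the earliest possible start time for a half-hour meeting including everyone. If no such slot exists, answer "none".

Ravi free: 11:40-17:45, 19:20-22:00 (invert busy blocks within the working day).
Zara free: 09:10-15:05, 15:10-17:00.
Chen free: 11:40-12:25, 12:35-17:50.
Vanya free: 08:10-16:15, 19:30-21:00.
Ximena free: 10:55-15:15.
Jun free: 11:40-17:05.
Ravi ∩ Zara: 11:40-15:05, 15:10-17:00.
Ravi ∩ Zara ∩ Chen: 11:40-12:25, 12:35-15:05, 15:10-17:00.
Ravi ∩ Zara ∩ Chen ∩ Vanya: 11:40-12:25, 12:35-15:05, 15:10-16:15.
Ravi ∩ Zara ∩ Chen ∩ Vanya ∩ Ximena: 11:40-12:25, 12:35-15:05, 15:10-15:15.
Ravi ∩ Zara ∩ Chen ∩ Vanya ∩ Ximena ∩ Jun: 11:40-12:25, 12:35-15:05, 15:10-15:15.
So the common availability across everyone is 11:40-12:25, 12:35-15:05, 15:10-15:15.
The first common window of at least 30 minutes is 11:40-12:25, so the earliest start is 11:40.

11:40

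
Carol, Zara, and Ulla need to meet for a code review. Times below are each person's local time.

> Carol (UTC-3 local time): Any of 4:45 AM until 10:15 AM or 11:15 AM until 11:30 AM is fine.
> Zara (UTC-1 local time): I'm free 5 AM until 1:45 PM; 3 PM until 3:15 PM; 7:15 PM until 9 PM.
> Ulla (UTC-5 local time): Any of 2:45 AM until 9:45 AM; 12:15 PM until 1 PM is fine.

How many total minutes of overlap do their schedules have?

Carol in UTC: 07:45-13:15, 14:15-14:30 (add 3h to convert from UTC-3).
Zara in UTC: 06:00-14:45, 16:00-16:15, 20:15-22:00 (add 1h to convert from UTC-1).
Ulla in UTC: 07:45-14:45, 17:15-18:00 (add 5h to convert from UTC-5).
Carol ∩ Zara: 07:45-13:15, 14:15-14:30.
Carol ∩ Zara ∩ Ulla: 07:45-13:15, 14:15-14:30.
Summing the common windows: 330 + 15 = 345 minutes.

345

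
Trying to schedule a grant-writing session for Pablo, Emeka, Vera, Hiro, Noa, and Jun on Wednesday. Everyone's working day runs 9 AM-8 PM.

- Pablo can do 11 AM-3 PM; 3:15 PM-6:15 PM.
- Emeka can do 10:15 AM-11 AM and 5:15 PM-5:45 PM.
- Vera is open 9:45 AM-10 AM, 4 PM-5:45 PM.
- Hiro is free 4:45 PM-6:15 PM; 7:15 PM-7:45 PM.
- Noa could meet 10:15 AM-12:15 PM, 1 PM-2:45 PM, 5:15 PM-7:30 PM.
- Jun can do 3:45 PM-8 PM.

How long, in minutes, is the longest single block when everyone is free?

30

Pablo ∩ Emeka: 17:15-17:45.
Pablo ∩ Emeka ∩ Vera: 17:15-17:45.
Pablo ∩ Emeka ∩ Vera ∩ Hiro: 17:15-17:45.
Pablo ∩ Emeka ∩ Vera ∩ Hiro ∩ Noa: 17:15-17:45.
Pablo ∩ Emeka ∩ Vera ∩ Hiro ∩ Noa ∩ Jun: 17:15-17:45.
Those are the intersection windows.
The longest is 17:15-17:45 at 30 minutes.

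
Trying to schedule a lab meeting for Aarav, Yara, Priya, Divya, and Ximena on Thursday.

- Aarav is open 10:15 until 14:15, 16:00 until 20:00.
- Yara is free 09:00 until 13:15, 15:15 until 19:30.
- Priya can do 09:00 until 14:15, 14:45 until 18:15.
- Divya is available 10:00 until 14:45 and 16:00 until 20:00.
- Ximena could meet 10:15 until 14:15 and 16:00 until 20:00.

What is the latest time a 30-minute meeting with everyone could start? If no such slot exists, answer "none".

17:45

Aarav ∩ Yara: 10:15-13:15, 16:00-19:30.
Aarav ∩ Yara ∩ Priya: 10:15-13:15, 16:00-18:15.
Aarav ∩ Yara ∩ Priya ∩ Divya: 10:15-13:15, 16:00-18:15.
Aarav ∩ Yara ∩ Priya ∩ Divya ∩ Ximena: 10:15-13:15, 16:00-18:15.
So the common availability across everyone is 10:15-13:15, 16:00-18:15.
The last common window of at least 30 minutes is 16:00-18:15; a 30-minute meeting can start as late as 17:45 and still end by 18:15.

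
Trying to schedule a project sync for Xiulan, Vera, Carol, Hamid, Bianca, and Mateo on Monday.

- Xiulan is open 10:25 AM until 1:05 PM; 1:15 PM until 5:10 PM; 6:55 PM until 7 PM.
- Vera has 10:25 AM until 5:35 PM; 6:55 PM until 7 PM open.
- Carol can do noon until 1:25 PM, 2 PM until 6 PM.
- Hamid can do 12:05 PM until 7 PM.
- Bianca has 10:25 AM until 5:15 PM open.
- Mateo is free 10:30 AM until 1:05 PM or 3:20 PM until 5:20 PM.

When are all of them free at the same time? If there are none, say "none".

Xiulan ∩ Vera: 10:25-13:05, 13:15-17:10, 18:55-19:00.
Xiulan ∩ Vera ∩ Carol: 12:00-13:05, 13:15-13:25, 14:00-17:10.
Xiulan ∩ Vera ∩ Carol ∩ Hamid: 12:05-13:05, 13:15-13:25, 14:00-17:10.
Xiulan ∩ Vera ∩ Carol ∩ Hamid ∩ Bianca: 12:05-13:05, 13:15-13:25, 14:00-17:10.
Xiulan ∩ Vera ∩ Carol ∩ Hamid ∩ Bianca ∩ Mateo: 12:05-13:05, 15:20-17:10.
So the common availability across everyone is 12:05-13:05, 15:20-17:10.

12:05-13:05, 15:20-17:10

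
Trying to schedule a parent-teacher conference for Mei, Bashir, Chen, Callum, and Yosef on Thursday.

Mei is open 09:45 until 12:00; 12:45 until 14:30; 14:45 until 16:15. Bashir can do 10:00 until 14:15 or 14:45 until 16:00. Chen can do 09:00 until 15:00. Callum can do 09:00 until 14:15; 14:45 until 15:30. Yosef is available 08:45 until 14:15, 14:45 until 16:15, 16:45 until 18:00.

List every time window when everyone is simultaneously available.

Mei ∩ Bashir: 10:00-12:00, 12:45-14:15, 14:45-16:00.
Mei ∩ Bashir ∩ Chen: 10:00-12:00, 12:45-14:15, 14:45-15:00.
Mei ∩ Bashir ∩ Chen ∩ Callum: 10:00-12:00, 12:45-14:15, 14:45-15:00.
Mei ∩ Bashir ∩ Chen ∩ Callum ∩ Yosef: 10:00-12:00, 12:45-14:15, 14:45-15:00.
Those are the intersection windows.

10:00-12:00, 12:45-14:15, 14:45-15:00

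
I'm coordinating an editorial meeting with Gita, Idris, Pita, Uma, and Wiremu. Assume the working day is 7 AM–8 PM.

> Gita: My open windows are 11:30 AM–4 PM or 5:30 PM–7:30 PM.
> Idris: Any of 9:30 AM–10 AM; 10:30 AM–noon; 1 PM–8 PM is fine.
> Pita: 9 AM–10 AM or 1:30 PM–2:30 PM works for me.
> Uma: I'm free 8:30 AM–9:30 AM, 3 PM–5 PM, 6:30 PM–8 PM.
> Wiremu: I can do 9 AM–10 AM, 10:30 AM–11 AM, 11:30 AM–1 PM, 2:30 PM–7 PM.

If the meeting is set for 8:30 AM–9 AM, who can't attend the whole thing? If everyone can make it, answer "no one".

Gita: not fully free for 08:30-09:00. Idris: not fully free for 08:30-09:00. Pita: not fully free for 08:30-09:00. Uma: free for 08:30-09:00. Wiremu: not fully free for 08:30-09:00.

Gita, Idris, Pita, Wiremu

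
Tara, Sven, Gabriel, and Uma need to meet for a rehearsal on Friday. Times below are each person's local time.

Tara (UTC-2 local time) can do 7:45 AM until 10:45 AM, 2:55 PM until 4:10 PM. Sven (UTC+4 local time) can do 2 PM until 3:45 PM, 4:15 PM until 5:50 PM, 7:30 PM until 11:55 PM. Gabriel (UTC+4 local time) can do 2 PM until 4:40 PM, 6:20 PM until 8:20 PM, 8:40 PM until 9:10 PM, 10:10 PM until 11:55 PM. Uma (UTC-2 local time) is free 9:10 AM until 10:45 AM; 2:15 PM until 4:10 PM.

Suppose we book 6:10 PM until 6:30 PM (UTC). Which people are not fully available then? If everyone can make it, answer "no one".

Tara in UTC: 09:45-12:45, 16:55-18:10 (add 2h to convert from UTC-2).
Sven in UTC: 10:00-11:45, 12:15-13:50, 15:30-19:55 (subtract 4h to convert from UTC+4).
Gabriel in UTC: 10:00-12:40, 14:20-16:20, 16:40-17:10, 18:10-19:55 (subtract 4h to convert from UTC+4).
Uma in UTC: 11:10-12:45, 16:15-18:10 (add 2h to convert from UTC-2).
Tara: not fully free for 18:10-18:30. Sven: free for 18:10-18:30. Gabriel: free for 18:10-18:30. Uma: not fully free for 18:10-18:30.

Tara, Uma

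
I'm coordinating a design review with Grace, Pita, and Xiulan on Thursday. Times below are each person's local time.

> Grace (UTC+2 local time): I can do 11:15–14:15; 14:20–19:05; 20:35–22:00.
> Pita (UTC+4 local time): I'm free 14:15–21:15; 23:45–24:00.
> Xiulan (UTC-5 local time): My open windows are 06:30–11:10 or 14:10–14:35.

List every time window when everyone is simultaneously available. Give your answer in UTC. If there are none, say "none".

11:30-12:15, 12:20-16:10

Grace in UTC: 09:15-12:15, 12:20-17:05, 18:35-20:00 (subtract 2h to convert from UTC+2).
Pita in UTC: 10:15-17:15, 19:45-20:00 (subtract 4h to convert from UTC+4).
Xiulan in UTC: 11:30-16:10, 19:10-19:35 (add 5h to convert from UTC-5).
Grace ∩ Pita: 10:15-12:15, 12:20-17:05, 19:45-20:00.
Grace ∩ Pita ∩ Xiulan: 11:30-12:15, 12:20-16:10.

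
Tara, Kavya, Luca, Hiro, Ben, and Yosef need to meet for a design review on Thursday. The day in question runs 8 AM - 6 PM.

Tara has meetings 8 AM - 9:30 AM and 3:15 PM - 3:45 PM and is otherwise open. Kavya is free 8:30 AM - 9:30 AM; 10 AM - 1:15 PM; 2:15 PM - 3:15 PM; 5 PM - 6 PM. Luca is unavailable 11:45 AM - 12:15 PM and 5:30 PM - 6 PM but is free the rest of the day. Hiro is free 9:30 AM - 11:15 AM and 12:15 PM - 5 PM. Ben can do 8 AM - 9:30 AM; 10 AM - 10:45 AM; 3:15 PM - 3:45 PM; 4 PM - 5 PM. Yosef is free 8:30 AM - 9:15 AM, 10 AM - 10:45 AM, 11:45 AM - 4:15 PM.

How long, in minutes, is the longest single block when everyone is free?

45

Tara free: 09:30-15:15, 15:45-18:00 (invert busy blocks within the working day).
Kavya free: 08:30-09:30, 10:00-13:15, 14:15-15:15, 17:00-18:00.
Luca free: 08:00-11:45, 12:15-17:30 (invert busy blocks within the working day).
Hiro free: 09:30-11:15, 12:15-17:00.
Ben free: 08:00-09:30, 10:00-10:45, 15:15-15:45, 16:00-17:00.
Yosef free: 08:30-09:15, 10:00-10:45, 11:45-16:15.
Tara ∩ Kavya: 10:00-13:15, 14:15-15:15, 17:00-18:00.
Tara ∩ Kavya ∩ Luca: 10:00-11:45, 12:15-13:15, 14:15-15:15, 17:00-17:30.
Tara ∩ Kavya ∩ Luca ∩ Hiro: 10:00-11:15, 12:15-13:15, 14:15-15:15.
Tara ∩ Kavya ∩ Luca ∩ Hiro ∩ Ben: 10:00-10:45.
Tara ∩ Kavya ∩ Luca ∩ Hiro ∩ Ben ∩ Yosef: 10:00-10:45.
So the common availability across everyone is 10:00-10:45.
The longest is 10:00-10:45 at 45 minutes.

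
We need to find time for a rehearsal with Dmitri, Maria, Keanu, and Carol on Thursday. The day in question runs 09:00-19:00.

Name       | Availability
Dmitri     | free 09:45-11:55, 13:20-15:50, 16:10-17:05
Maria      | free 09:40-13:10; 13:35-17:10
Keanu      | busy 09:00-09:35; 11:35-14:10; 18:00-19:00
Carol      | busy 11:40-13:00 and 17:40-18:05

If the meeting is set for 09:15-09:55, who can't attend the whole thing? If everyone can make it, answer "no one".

Dmitri free: 09:45-11:55, 13:20-15:50, 16:10-17:05.
Maria free: 09:40-13:10, 13:35-17:10.
Keanu free: 09:35-11:35, 14:10-18:00 (invert busy blocks within the working day).
Carol free: 09:00-11:40, 13:00-17:40, 18:05-19:00 (invert busy blocks within the working day).
Dmitri: not fully free for 09:15-09:55. Maria: not fully free for 09:15-09:55. Keanu: not fully free for 09:15-09:55. Carol: free for 09:15-09:55.

Dmitri, Keanu, Maria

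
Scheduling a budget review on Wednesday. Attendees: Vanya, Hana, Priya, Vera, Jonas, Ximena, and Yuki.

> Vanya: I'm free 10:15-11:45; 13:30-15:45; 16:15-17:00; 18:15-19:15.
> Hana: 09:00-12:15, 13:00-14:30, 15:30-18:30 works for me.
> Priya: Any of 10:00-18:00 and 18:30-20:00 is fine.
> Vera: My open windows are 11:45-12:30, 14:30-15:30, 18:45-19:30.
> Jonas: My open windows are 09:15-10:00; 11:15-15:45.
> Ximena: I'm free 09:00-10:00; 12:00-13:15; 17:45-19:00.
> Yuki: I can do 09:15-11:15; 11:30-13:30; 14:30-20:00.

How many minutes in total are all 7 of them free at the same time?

Vanya ∩ Hana: 10:15-11:45, 13:30-14:30, 15:30-15:45, 16:15-17:00, 18:15-18:30.
Vanya ∩ Hana ∩ Priya: 10:15-11:45, 13:30-14:30, 15:30-15:45, 16:15-17:00.
Vanya ∩ Hana ∩ Priya ∩ Vera: ∅.
Vanya ∩ Hana ∩ Priya ∩ Vera ∩ Jonas: ∅.
Vanya ∩ Hana ∩ Priya ∩ Vera ∩ Jonas ∩ Ximena: ∅.
Vanya ∩ Hana ∩ Priya ∩ Vera ∩ Jonas ∩ Ximena ∩ Yuki: ∅.
There is no time when everyone is free.
There is no common window, so the total is 0 minutes.

0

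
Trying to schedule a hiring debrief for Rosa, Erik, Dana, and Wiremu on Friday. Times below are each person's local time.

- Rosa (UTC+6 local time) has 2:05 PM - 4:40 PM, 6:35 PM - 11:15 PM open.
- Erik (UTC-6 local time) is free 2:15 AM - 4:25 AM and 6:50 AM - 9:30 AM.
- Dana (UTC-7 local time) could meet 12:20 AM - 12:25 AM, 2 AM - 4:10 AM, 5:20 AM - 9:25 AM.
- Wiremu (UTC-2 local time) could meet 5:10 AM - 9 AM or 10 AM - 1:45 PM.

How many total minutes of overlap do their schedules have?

245

Rosa in UTC: 08:05-10:40, 12:35-17:15 (subtract 6h to convert from UTC+6).
Erik in UTC: 08:15-10:25, 12:50-15:30 (add 6h to convert from UTC-6).
Dana in UTC: 07:20-07:25, 09:00-11:10, 12:20-16:25 (add 7h to convert from UTC-7).
Wiremu in UTC: 07:10-11:00, 12:00-15:45 (add 2h to convert from UTC-2).
Rosa ∩ Erik: 08:15-10:25, 12:50-15:30.
Rosa ∩ Erik ∩ Dana: 09:00-10:25, 12:50-15:30.
Rosa ∩ Erik ∩ Dana ∩ Wiremu: 09:00-10:25, 12:50-15:30.
Summing the common windows: 85 + 160 = 245 minutes.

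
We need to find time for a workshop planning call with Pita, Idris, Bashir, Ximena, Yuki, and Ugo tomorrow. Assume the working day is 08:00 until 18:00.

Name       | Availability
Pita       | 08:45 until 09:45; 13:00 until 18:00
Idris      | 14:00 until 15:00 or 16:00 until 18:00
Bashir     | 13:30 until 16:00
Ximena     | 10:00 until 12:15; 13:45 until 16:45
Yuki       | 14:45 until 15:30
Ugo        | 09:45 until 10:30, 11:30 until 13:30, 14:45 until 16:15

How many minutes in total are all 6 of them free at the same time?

Pita ∩ Idris: 14:00-15:00, 16:00-18:00.
Pita ∩ Idris ∩ Bashir: 14:00-15:00.
Pita ∩ Idris ∩ Bashir ∩ Ximena: 14:00-15:00.
Pita ∩ Idris ∩ Bashir ∩ Ximena ∩ Yuki: 14:45-15:00.
Pita ∩ Idris ∩ Bashir ∩ Ximena ∩ Yuki ∩ Ugo: 14:45-15:00.
So the common availability across everyone is 14:45-15:00.
That's a single block of 15 minutes.

15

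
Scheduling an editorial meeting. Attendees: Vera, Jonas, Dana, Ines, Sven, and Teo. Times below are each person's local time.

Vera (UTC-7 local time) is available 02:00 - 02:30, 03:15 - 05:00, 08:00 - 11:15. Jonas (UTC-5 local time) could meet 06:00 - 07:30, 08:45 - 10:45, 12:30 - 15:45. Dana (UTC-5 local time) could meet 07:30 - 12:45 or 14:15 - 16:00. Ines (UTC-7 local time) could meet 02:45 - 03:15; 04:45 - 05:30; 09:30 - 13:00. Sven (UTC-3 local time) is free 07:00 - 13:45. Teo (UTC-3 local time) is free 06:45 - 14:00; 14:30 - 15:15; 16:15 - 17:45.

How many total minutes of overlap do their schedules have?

0

Vera in UTC: 09:00-09:30, 10:15-12:00, 15:00-18:15 (add 7h to convert from UTC-7).
Jonas in UTC: 11:00-12:30, 13:45-15:45, 17:30-20:45 (add 5h to convert from UTC-5).
Dana in UTC: 12:30-17:45, 19:15-21:00 (add 5h to convert from UTC-5).
Ines in UTC: 09:45-10:15, 11:45-12:30, 16:30-20:00 (add 7h to convert from UTC-7).
Sven in UTC: 10:00-16:45 (add 3h to convert from UTC-3).
Teo in UTC: 09:45-17:00, 17:30-18:15, 19:15-20:45 (add 3h to convert from UTC-3).
Vera ∩ Jonas: 11:00-12:00, 15:00-15:45, 17:30-18:15.
Vera ∩ Jonas ∩ Dana: 15:00-15:45, 17:30-17:45.
Vera ∩ Jonas ∩ Dana ∩ Ines: 17:30-17:45.
Vera ∩ Jonas ∩ Dana ∩ Ines ∩ Sven: ∅.
Vera ∩ Jonas ∩ Dana ∩ Ines ∩ Sven ∩ Teo: ∅.
There is no time when everyone is free.
There is no common window, so the total is 0 minutes.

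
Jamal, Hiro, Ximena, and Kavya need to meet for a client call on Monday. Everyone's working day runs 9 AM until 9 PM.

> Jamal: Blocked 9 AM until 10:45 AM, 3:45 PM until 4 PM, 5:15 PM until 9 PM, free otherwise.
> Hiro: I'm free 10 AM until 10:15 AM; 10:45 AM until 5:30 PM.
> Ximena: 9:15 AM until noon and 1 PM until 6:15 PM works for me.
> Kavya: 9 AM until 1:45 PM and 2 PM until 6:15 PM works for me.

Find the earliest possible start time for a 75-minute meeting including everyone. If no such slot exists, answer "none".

Jamal free: 10:45-15:45, 16:00-17:15 (invert busy blocks within the working day).
Hiro free: 10:00-10:15, 10:45-17:30.
Ximena free: 09:15-12:00, 13:00-18:15.
Kavya free: 09:00-13:45, 14:00-18:15.
Jamal ∩ Hiro: 10:45-15:45, 16:00-17:15.
Jamal ∩ Hiro ∩ Ximena: 10:45-12:00, 13:00-15:45, 16:00-17:15.
Jamal ∩ Hiro ∩ Ximena ∩ Kavya: 10:45-12:00, 13:00-13:45, 14:00-15:45, 16:00-17:15.
The first common window of at least 75 minutes is 10:45-12:00, so the earliest start is 10:45.

10:45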